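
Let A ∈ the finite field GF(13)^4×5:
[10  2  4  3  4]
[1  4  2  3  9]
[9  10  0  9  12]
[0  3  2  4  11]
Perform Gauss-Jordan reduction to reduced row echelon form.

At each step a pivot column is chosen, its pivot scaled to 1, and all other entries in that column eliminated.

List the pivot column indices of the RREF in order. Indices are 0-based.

pivot(0,0)=10: scale R0 → (1, 8, 3, 12, 3)
  clear (1,0): R1 −= (1)R0 → (0, 9, 12, 4, 6)
  clear (2,0): R2 −= (9)R0 → (0, 3, 12, 5, 11)
pivot(1,1)=9: scale R1 → (0, 1, 10, 12, 5)
  clear (0,1): R0 −= (8)R1 → (1, 0, 1, 7, 2)
  clear (2,1): R2 −= (3)R1 → (0, 0, 8, 8, 9)
  clear (3,1): R3 −= (3)R1 → (0, 0, 11, 7, 9)
pivot(2,2)=8: scale R2 → (0, 0, 1, 1, 6)
  clear (0,2): R0 −= (1)R2 → (1, 0, 0, 6, 9)
  clear (1,2): R1 −= (10)R2 → (0, 1, 0, 2, 10)
  clear (3,2): R3 −= (11)R2 → (0, 0, 0, 9, 8)
pivot(3,3)=9: scale R3 → (0, 0, 0, 1, 11)
  clear (0,3): R0 −= (6)R3 → (1, 0, 0, 0, 8)
  clear (1,3): R1 −= (2)R3 → (0, 1, 0, 0, 1)
  clear (2,3): R2 −= (1)R3 → (0, 0, 1, 0, 8)

pivot columns: 0, 1, 2, 3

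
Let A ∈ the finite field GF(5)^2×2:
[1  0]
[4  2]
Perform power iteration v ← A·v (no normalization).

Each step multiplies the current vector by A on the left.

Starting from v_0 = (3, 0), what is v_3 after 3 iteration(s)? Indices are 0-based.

v_0 = (3, 0).
v_1 = A·v_0 = (3, 2).
v_2 = A·v_1 = (3, 1).
v_3 = A·v_2 = (3, 4).

v_3 = (3, 4)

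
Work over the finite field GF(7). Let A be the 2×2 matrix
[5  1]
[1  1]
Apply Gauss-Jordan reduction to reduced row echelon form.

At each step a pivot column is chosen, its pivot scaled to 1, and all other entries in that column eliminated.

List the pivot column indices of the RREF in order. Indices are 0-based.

pivot(0,0)=5: scale R0 → (1, 3)
  clear (1,0): R1 −= (1)R0 → (0, 5)
pivot(1,1)=5: scale R1 → (0, 1)
  clear (0,1): R0 −= (3)R1 → (1, 0)

pivot columns: 0, 1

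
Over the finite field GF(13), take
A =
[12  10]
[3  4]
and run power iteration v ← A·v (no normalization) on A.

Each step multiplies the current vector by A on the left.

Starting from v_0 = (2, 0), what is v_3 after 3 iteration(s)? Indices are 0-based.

v_0 = (2, 0).
v_1 = A·v_0 = (11, 6).
v_2 = A·v_1 = (10, 5).
v_3 = A·v_2 = (1, 11).

v_3 = (1, 11)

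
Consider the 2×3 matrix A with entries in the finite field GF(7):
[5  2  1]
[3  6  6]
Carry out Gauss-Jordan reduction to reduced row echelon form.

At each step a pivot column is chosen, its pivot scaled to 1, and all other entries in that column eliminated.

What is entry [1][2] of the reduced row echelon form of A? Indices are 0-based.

pivot(0,0)=5: scale R0 → (1, 6, 3)
  clear (1,0): R1 −= (3)R0 → (0, 2, 4)
pivot(1,1)=2: scale R1 → (0, 1, 2)
  clear (0,1): R0 −= (6)R1 → (1, 0, 5)

M[1][2] = 2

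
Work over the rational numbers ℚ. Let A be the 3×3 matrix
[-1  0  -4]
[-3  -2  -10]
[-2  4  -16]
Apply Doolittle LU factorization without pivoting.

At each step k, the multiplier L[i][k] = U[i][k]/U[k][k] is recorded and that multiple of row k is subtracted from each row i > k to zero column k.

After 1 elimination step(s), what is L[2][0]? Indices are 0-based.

Step 1: pivot at (0,0) is -1.
  row1 ← row1 − (3)·row0  ⇒  L[1][0]=3, U row1=(0, -2, 2)
  row2 ← row2 − (2)·row0  ⇒  L[2][0]=2, U row2=(0, 4, -8)

L[2][0] = 2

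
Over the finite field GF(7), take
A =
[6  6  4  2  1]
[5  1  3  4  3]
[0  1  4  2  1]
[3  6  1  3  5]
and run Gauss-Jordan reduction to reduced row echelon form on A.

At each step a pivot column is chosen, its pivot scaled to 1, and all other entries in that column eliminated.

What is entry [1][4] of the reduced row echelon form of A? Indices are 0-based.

[1] R0 /= 6  ⇒  (1, 1, 3, 5, 6)
     R1 -= 5·R0  ⇒  (0, 3, 2, 0, 1)
     R3 -= 3·R0  ⇒  (0, 3, 6, 2, 1)
[2] R1 /= 3  ⇒  (0, 1, 3, 0, 5)
     R0 -= 1·R1  ⇒  (1, 0, 0, 5, 1)
     R2 -= 1·R1  ⇒  (0, 0, 1, 2, 3)
     R3 -= 3·R1  ⇒  (0, 0, 4, 2, 0)
[3] R2 /= 1  ⇒  (0, 0, 1, 2, 3)
     R1 -= 3·R2  ⇒  (0, 1, 0, 1, 3)
     R3 -= 4·R2  ⇒  (0, 0, 0, 1, 2)
[4] R3 /= 1  ⇒  (0, 0, 0, 1, 2)
     R0 -= 5·R3  ⇒  (1, 0, 0, 0, 5)
     R1 -= 1·R3  ⇒  (0, 1, 0, 0, 1)
     R2 -= 2·R3  ⇒  (0, 0, 1, 0, 6)

M[1][4] = 1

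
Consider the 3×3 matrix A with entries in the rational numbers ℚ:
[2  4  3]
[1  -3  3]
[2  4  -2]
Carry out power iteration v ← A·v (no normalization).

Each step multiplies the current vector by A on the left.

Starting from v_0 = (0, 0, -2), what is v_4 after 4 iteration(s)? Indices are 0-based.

v_0 = (0, 0, -2).
v_1 = A·v_0 = (-6, -6, 4).
v_2 = A·v_1 = (-24, 24, -44).
v_3 = A·v_2 = (-84, -228, 136).
v_4 = A·v_3 = (-672, 1008, -1352).

v_4 = (-672, 1008, -1352)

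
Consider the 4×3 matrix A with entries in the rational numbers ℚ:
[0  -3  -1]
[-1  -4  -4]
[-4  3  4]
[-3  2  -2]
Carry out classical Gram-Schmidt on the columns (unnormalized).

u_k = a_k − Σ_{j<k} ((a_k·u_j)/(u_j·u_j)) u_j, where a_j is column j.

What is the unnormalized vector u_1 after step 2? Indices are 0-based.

Step 1: u_0 = a_0 = (0, -1, -4, -3).
Step 2: u_1 = a_1 − (-7/13)·u_0 = (-3, -59/13, 11/13, 5/13).

u_1 = (-3, -59/13, 11/13, 5/13)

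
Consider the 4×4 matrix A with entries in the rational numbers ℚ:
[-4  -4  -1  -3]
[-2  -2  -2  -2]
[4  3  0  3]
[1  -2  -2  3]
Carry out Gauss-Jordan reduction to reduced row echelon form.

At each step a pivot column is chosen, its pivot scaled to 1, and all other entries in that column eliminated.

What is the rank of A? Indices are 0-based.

pivot(0,0)=-4: scale R0 → (1, 1, 1/4, 3/4)
  clear (1,0): R1 −= (-2)R0 → (0, 0, -3/2, -1/2)
  clear (2,0): R2 −= (4)R0 → (0, -1, -1, 0)
  clear (3,0): R3 −= (1)R0 → (0, -3, -9/4, 9/4)
pivot(1,1): swap R1↔R2
pivot(1,1)=-1: scale R1 → (0, 1, 1, 0)
  clear (0,1): R0 −= (1)R1 → (1, 0, -3/4, 3/4)
  clear (3,1): R3 −= (-3)R1 → (0, 0, 3/4, 9/4)
pivot(2,2)=-3/2: scale R2 → (0, 0, 1, 1/3)
  clear (0,2): R0 −= (-3/4)R2 → (1, 0, 0, 1)
  clear (1,2): R1 −= (1)R2 → (0, 1, 0, -1/3)
  clear (3,2): R3 −= (3/4)R2 → (0, 0, 0, 2)
pivot(3,3)=2: scale R3 → (0, 0, 0, 1)
  clear (0,3): R0 −= (1)R3 → (1, 0, 0, 0)
  clear (1,3): R1 −= (-1/3)R3 → (0, 1, 0, 0)
  clear (2,3): R2 −= (1/3)R3 → (0, 0, 1, 0)

rank = 4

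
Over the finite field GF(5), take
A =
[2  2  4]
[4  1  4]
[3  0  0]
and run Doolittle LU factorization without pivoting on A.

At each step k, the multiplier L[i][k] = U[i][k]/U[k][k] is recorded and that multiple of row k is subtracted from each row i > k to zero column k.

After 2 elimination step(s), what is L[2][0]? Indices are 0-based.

L[2][0] = 4

k=0: U[0][0]=2
  eliminate (1,0): mult=2, new row 1: (0, 2, 1); set L[1][0]=2
  eliminate (2,0): mult=4, new row 2: (0, 2, 4); set L[2][0]=4
k=1: U[1][1]=2
  eliminate (2,1): mult=1, new row 2: (0, 0, 3); set L[2][1]=1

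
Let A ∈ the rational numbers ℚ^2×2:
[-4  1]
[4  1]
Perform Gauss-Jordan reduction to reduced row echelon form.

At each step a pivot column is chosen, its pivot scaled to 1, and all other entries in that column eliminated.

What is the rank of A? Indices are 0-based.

rank = 2

pivot(0,0)=-4: scale R0 → (1, -1/4)
  clear (1,0): R1 −= (4)R0 → (0, 2)
pivot(1,1)=2: scale R1 → (0, 1)
  clear (0,1): R0 −= (-1/4)R1 → (1, 0)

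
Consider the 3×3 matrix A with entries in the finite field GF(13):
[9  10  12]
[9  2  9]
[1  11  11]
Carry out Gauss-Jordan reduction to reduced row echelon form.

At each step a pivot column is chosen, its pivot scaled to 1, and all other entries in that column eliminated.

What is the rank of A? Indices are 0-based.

step 1: normalize row 0 (÷9) = (1, 4, 10)
  row 1: subtract 9×row0 = (0, 5, 10)
  row 2: subtract 1×row0 = (0, 7, 1)
step 2: normalize row 1 (÷5) = (0, 1, 2)
  row 0: subtract 4×row1 = (1, 0, 2)
  row 2: subtract 7×row1 = (0, 0, 0)
skip col 2 (zero from row 2)

rank = 2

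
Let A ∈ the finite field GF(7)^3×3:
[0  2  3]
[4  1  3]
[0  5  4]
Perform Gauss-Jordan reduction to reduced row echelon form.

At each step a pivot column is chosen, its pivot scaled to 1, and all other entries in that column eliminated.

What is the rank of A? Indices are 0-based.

rank = 2

pivot(0,0): swap R0↔R1
pivot(0,0)=4: scale R0 → (1, 2, 6)
pivot(1,1)=2: scale R1 → (0, 1, 5)
  clear (0,1): R0 −= (2)R1 → (1, 0, 3)
  clear (2,1): R2 −= (5)R1 → (0, 0, 0)
col 2: no nonzero at/below row 2; advance.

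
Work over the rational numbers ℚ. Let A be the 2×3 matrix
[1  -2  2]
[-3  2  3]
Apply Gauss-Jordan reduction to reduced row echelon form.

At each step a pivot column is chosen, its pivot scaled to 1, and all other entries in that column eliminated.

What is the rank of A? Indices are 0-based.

pivot(0,0)=1: scale R0 → (1, -2, 2)
  clear (1,0): R1 −= (-3)R0 → (0, -4, 9)
pivot(1,1)=-4: scale R1 → (0, 1, -9/4)
  clear (0,1): R0 −= (-2)R1 → (1, 0, -5/2)

rank = 2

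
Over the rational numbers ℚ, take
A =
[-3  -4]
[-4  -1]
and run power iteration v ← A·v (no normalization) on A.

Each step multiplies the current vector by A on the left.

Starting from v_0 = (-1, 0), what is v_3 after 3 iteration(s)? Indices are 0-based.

v_3 = (139, 116)

v_0 = (-1, 0).
v_1 = A·v_0 = (3, 4).
v_2 = A·v_1 = (-25, -16).
v_3 = A·v_2 = (139, 116).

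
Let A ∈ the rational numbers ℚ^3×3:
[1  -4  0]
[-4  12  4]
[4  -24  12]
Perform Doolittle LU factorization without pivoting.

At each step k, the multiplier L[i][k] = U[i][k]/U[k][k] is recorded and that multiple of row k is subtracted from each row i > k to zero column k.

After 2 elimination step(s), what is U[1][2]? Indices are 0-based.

k=0: U[0][0]=1
  eliminate (1,0): mult=-4, new row 1: (0, -4, 4); set L[1][0]=-4
  eliminate (2,0): mult=4, new row 2: (0, -8, 12); set L[2][0]=4
k=1: U[1][1]=-4
  eliminate (2,1): mult=2, new row 2: (0, 0, 4); set L[2][1]=2

U[1][2] = 4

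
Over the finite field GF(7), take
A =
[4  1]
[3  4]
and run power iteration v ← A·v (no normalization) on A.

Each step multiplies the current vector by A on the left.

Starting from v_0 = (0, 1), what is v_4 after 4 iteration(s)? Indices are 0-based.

v_4 = (3, 0)

v_0 = (0, 1).
v_1 = A·v_0 = (1, 4).
v_2 = A·v_1 = (1, 5).
v_3 = A·v_2 = (2, 2).
v_4 = A·v_3 = (3, 0).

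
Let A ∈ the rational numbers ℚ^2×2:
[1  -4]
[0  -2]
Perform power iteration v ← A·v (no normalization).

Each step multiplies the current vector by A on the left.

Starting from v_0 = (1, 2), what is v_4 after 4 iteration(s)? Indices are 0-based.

v_0 = (1, 2).
v_1 = A·v_0 = (-7, -4).
v_2 = A·v_1 = (9, 8).
v_3 = A·v_2 = (-23, -16).
v_4 = A·v_3 = (41, 32).

v_4 = (41, 32)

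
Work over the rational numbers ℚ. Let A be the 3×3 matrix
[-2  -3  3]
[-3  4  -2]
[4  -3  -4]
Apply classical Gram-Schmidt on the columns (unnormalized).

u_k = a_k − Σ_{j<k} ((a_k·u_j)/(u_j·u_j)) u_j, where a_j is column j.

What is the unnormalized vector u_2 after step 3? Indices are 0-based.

u_2 = (-581/662, -747/331, -1411/662)

Step 1: u_0 = a_0 = (-2, -3, 4).
Step 2: u_1 = a_1 − (-18/29)·u_0 = (-123/29, 62/29, -15/29).
Step 3: u_2 = a_2 − (-16/29)·u_0 − (-433/662)·u_1 = (-581/662, -747/331, -1411/662).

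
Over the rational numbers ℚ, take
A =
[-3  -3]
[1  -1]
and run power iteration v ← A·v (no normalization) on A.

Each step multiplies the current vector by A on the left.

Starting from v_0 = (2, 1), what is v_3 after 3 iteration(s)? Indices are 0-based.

v_0 = (2, 1).
v_1 = A·v_0 = (-9, 1).
v_2 = A·v_1 = (24, -10).
v_3 = A·v_2 = (-42, 34).

v_3 = (-42, 34)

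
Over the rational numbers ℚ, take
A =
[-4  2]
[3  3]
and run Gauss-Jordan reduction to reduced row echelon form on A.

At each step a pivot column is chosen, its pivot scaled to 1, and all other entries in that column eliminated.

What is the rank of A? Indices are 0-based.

rank = 2

step 1: normalize row 0 (÷-4) = (1, -1/2)
  row 1: subtract 3×row0 = (0, 9/2)
step 2: normalize row 1 (÷9/2) = (0, 1)
  row 0: subtract -1/2×row1 = (1, 0)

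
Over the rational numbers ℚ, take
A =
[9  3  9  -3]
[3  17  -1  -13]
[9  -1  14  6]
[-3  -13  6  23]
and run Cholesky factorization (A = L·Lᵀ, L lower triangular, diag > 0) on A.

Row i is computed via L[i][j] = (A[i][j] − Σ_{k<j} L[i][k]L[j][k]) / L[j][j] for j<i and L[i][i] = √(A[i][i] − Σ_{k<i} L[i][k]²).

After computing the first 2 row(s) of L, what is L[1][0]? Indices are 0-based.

L[1][0] = 1

Step 1: L[0][0] = √(9) = 3.
  L[1][0] = (3) / L[0][0] = 1.
Step 2: L[1][1] = √(16) = 4.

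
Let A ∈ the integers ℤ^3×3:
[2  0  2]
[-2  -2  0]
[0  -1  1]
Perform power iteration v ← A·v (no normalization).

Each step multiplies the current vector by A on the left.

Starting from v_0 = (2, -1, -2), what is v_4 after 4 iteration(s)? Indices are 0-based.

v_0 = (2, -1, -2).
v_1 = A·v_0 = (0, -2, -1).
v_2 = A·v_1 = (-2, 4, 1).
v_3 = A·v_2 = (-2, -4, -3).
v_4 = A·v_3 = (-10, 12, 1).

v_4 = (-10, 12, 1)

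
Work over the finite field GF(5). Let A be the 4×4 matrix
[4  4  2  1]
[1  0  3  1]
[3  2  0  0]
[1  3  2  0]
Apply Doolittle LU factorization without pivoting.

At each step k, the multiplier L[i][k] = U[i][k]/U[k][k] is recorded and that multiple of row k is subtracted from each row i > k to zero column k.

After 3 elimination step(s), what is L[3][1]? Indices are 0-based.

L[3][1] = 3

Step 1: pivot at (0,0) is 4.
  row1 ← row1 − (4)·row0  ⇒  L[1][0]=4, U row1=(0, 4, 0, 2)
  row2 ← row2 − (2)·row0  ⇒  L[2][0]=2, U row2=(0, 4, 1, 3)
  row3 ← row3 − (4)·row0  ⇒  L[3][0]=4, U row3=(0, 2, 4, 1)
Step 2: pivot at (1,1) is 4.
  row2 ← row2 − (1)·row1  ⇒  L[2][1]=1, U row2=(0, 0, 1, 1)
  row3 ← row3 − (3)·row1  ⇒  L[3][1]=3, U row3=(0, 0, 4, 0)
Step 3: pivot at (2,2) is 1.
  row3 ← row3 − (4)·row2  ⇒  L[3][2]=4, U row3=(0, 0, 0, 1)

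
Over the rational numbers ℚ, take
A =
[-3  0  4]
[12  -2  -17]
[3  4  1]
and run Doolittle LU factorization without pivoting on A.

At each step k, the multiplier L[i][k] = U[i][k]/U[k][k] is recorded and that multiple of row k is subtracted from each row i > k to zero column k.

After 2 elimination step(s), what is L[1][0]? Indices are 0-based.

k=0: U[0][0]=-3
  eliminate (1,0): mult=-4, new row 1: (0, -2, -1); set L[1][0]=-4
  eliminate (2,0): mult=-1, new row 2: (0, 4, 5); set L[2][0]=-1
k=1: U[1][1]=-2
  eliminate (2,1): mult=-2, new row 2: (0, 0, 3); set L[2][1]=-2

L[1][0] = -4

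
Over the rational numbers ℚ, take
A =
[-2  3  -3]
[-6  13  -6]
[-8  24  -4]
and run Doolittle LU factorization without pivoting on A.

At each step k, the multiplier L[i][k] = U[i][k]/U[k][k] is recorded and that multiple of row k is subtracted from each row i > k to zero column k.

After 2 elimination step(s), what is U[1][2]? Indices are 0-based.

U[1][2] = 3

[col 0] pivot -2
  R1 -= 3*R0 → (0, 4, 3)  (L[1][0] := 3)
  R2 -= 4*R0 → (0, 12, 8)  (L[2][0] := 4)
[col 1] pivot 4
  R2 -= 3*R1 → (0, 0, -1)  (L[2][1] := 3)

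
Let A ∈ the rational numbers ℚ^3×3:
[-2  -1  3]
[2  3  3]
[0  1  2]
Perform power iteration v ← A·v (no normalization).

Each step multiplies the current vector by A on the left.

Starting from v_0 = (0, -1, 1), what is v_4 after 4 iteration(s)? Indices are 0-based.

v_4 = (6, 142, 59)

v_0 = (0, -1, 1).
v_1 = A·v_0 = (4, 0, 1).
v_2 = A·v_1 = (-5, 11, 2).
v_3 = A·v_2 = (5, 29, 15).
v_4 = A·v_3 = (6, 142, 59).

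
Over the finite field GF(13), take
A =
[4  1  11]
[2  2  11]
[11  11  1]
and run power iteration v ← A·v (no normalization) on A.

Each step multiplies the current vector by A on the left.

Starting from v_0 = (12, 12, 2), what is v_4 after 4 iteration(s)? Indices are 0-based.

v_4 = (12, 12, 4)

v_0 = (12, 12, 2).
v_1 = A·v_0 = (4, 5, 6).
v_2 = A·v_1 = (9, 6, 1).
v_3 = A·v_2 = (1, 2, 10).
v_4 = A·v_3 = (12, 12, 4).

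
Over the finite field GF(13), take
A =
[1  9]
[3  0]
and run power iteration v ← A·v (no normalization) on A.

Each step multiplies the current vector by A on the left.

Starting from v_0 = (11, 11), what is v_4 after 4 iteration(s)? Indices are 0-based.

v_4 = (1, 4)

v_0 = (11, 11).
v_1 = A·v_0 = (6, 7).
v_2 = A·v_1 = (4, 5).
v_3 = A·v_2 = (10, 12).
v_4 = A·v_3 = (1, 4).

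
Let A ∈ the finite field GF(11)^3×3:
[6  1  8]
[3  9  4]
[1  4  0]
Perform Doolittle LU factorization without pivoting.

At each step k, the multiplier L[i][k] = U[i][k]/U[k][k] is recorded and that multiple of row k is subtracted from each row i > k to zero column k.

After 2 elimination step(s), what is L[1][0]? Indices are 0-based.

L[1][0] = 6

k=0: U[0][0]=6
  eliminate (1,0): mult=6, new row 1: (0, 3, 0); set L[1][0]=6
  eliminate (2,0): mult=2, new row 2: (0, 2, 6); set L[2][0]=2
k=1: U[1][1]=3
  eliminate (2,1): mult=8, new row 2: (0, 0, 6); set L[2][1]=8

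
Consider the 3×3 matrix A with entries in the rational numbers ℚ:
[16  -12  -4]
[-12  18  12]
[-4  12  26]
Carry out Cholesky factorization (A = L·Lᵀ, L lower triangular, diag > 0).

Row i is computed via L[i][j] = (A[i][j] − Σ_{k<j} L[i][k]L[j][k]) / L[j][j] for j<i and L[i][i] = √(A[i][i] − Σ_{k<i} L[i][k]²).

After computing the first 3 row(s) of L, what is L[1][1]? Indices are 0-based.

L[1][1] = 3

Step 1: L[0][0] = √(16) = 4.
  L[1][0] = (-12) / L[0][0] = -3.
Step 2: L[1][1] = √(9) = 3.
  L[2][0] = (-4) / L[0][0] = -1.
  L[2][1] = (9) / L[1][1] = 3.
Step 3: L[2][2] = √(16) = 4.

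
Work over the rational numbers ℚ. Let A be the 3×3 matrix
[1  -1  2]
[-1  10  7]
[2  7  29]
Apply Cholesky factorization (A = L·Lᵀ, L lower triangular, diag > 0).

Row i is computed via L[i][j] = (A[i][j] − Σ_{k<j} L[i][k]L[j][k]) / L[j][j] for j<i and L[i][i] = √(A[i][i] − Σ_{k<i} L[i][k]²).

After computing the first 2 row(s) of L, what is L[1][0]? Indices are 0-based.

Step 1: L[0][0] = √(1) = 1.
  L[1][0] = (-1) / L[0][0] = -1.
Step 2: L[1][1] = √(9) = 3.

L[1][0] = -1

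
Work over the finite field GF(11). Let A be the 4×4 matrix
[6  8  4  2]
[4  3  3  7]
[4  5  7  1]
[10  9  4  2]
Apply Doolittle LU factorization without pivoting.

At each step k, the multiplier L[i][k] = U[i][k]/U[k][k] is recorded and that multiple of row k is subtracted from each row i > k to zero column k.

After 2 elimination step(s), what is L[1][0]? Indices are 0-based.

L[1][0] = 8

Step 1: pivot at (0,0) is 6.
  row1 ← row1 − (8)·row0  ⇒  L[1][0]=8, U row1=(0, 5, 4, 2)
  row2 ← row2 − (8)·row0  ⇒  L[2][0]=8, U row2=(0, 7, 8, 7)
  row3 ← row3 − (9)·row0  ⇒  L[3][0]=9, U row3=(0, 3, 1, 6)
Step 2: pivot at (1,1) is 5.
  row2 ← row2 − (8)·row1  ⇒  L[2][1]=8, U row2=(0, 0, 9, 2)
  row3 ← row3 − (5)·row1  ⇒  L[3][1]=5, U row3=(0, 0, 3, 7)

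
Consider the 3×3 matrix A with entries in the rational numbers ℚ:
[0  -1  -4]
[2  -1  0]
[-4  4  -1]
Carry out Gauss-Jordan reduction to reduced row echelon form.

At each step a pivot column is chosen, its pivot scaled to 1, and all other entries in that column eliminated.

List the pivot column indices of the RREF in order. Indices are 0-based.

pivot columns: 0, 1, 2

pivot(0,0): swap R0↔R1
pivot(0,0)=2: scale R0 → (1, -1/2, 0)
  clear (2,0): R2 −= (-4)R0 → (0, 2, -1)
pivot(1,1)=-1: scale R1 → (0, 1, 4)
  clear (0,1): R0 −= (-1/2)R1 → (1, 0, 2)
  clear (2,1): R2 −= (2)R1 → (0, 0, -9)
pivot(2,2)=-9: scale R2 → (0, 0, 1)
  clear (0,2): R0 −= (2)R2 → (1, 0, 0)
  clear (1,2): R1 −= (4)R2 → (0, 1, 0)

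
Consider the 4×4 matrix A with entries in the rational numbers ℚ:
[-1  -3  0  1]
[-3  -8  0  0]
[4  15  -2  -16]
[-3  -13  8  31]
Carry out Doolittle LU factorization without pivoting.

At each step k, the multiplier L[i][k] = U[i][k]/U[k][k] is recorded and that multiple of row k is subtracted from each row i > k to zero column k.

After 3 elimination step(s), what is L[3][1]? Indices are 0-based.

L[3][1] = -4

k=0: U[0][0]=-1
  eliminate (1,0): mult=3, new row 1: (0, 1, 0, -3); set L[1][0]=3
  eliminate (2,0): mult=-4, new row 2: (0, 3, -2, -12); set L[2][0]=-4
  eliminate (3,0): mult=3, new row 3: (0, -4, 8, 28); set L[3][0]=3
k=1: U[1][1]=1
  eliminate (2,1): mult=3, new row 2: (0, 0, -2, -3); set L[2][1]=3
  eliminate (3,1): mult=-4, new row 3: (0, 0, 8, 16); set L[3][1]=-4
k=2: U[2][2]=-2
  eliminate (3,2): mult=-4, new row 3: (0, 0, 0, 4); set L[3][2]=-4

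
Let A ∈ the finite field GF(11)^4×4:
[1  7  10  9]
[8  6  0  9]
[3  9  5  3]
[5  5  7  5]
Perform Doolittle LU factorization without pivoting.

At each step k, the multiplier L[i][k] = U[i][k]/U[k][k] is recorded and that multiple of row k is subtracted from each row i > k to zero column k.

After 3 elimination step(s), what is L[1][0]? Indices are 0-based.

Step 1: pivot at (0,0) is 1.
  row1 ← row1 − (8)·row0  ⇒  L[1][0]=8, U row1=(0, 5, 8, 3)
  row2 ← row2 − (3)·row0  ⇒  L[2][0]=3, U row2=(0, 10, 8, 9)
  row3 ← row3 − (5)·row0  ⇒  L[3][0]=5, U row3=(0, 3, 1, 4)
Step 2: pivot at (1,1) is 5.
  row2 ← row2 − (2)·row1  ⇒  L[2][1]=2, U row2=(0, 0, 3, 3)
  row3 ← row3 − (5)·row1  ⇒  L[3][1]=5, U row3=(0, 0, 5, 0)
Step 3: pivot at (2,2) is 3.
  row3 ← row3 − (9)·row2  ⇒  L[3][2]=9, U row3=(0, 0, 0, 6)

L[1][0] = 8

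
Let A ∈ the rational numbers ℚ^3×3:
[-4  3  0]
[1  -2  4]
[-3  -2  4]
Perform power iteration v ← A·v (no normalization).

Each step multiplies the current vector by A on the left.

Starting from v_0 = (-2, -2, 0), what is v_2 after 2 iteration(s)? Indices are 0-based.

v_2 = (-2, 38, 30)

v_0 = (-2, -2, 0).
v_1 = A·v_0 = (2, 2, 10).
v_2 = A·v_1 = (-2, 38, 30).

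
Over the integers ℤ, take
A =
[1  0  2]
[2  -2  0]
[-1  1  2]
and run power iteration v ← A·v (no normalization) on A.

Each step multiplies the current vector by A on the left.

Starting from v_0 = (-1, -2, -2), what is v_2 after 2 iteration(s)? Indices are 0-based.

v_0 = (-1, -2, -2).
v_1 = A·v_0 = (-5, 2, -5).
v_2 = A·v_1 = (-15, -14, -3).

v_2 = (-15, -14, -3)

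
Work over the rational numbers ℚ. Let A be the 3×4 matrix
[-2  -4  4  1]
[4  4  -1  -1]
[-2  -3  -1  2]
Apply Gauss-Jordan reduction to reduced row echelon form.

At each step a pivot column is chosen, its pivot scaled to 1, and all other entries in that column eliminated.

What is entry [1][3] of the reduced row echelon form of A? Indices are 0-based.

[1] R0 /= -2  ⇒  (1, 2, -2, -1/2)
     R1 -= 4·R0  ⇒  (0, -4, 7, 1)
     R2 -= -2·R0  ⇒  (0, 1, -5, 1)
[2] R1 /= -4  ⇒  (0, 1, -7/4, -1/4)
     R0 -= 2·R1  ⇒  (1, 0, 3/2, 0)
     R2 -= 1·R1  ⇒  (0, 0, -13/4, 5/4)
[3] R2 /= -13/4  ⇒  (0, 0, 1, -5/13)
     R0 -= 3/2·R2  ⇒  (1, 0, 0, 15/26)
     R1 -= -7/4·R2  ⇒  (0, 1, 0, -12/13)

M[1][3] = -12/13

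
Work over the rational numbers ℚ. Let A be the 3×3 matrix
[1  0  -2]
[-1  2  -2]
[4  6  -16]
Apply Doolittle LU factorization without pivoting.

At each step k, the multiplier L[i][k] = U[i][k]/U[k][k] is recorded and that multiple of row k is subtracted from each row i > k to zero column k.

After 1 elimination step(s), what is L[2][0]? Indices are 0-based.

L[2][0] = 4

Step 1: pivot at (0,0) is 1.
  row1 ← row1 − (-1)·row0  ⇒  L[1][0]=-1, U row1=(0, 2, -4)
  row2 ← row2 − (4)·row0  ⇒  L[2][0]=4, U row2=(0, 6, -8)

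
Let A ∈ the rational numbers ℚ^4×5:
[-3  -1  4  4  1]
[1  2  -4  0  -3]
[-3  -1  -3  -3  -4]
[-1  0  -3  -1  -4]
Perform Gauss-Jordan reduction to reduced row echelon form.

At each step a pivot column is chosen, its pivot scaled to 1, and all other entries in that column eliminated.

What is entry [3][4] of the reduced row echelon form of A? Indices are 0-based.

pivot(0,0)=-3: scale R0 → (1, 1/3, -4/3, -4/3, -1/3)
  clear (1,0): R1 −= (1)R0 → (0, 5/3, -8/3, 4/3, -8/3)
  clear (2,0): R2 −= (-3)R0 → (0, 0, -7, -7, -5)
  clear (3,0): R3 −= (-1)R0 → (0, 1/3, -13/3, -7/3, -13/3)
pivot(1,1)=5/3: scale R1 → (0, 1, -8/5, 4/5, -8/5)
  clear (0,1): R0 −= (1/3)R1 → (1, 0, -4/5, -8/5, 1/5)
  clear (3,1): R3 −= (1/3)R1 → (0, 0, -19/5, -13/5, -19/5)
pivot(2,2)=-7: scale R2 → (0, 0, 1, 1, 5/7)
  clear (0,2): R0 −= (-4/5)R2 → (1, 0, 0, -4/5, 27/35)
  clear (1,2): R1 −= (-8/5)R2 → (0, 1, 0, 12/5, -16/35)
  clear (3,2): R3 −= (-19/5)R2 → (0, 0, 0, 6/5, -38/35)
pivot(3,3)=6/5: scale R3 → (0, 0, 0, 1, -19/21)
  clear (0,3): R0 −= (-4/5)R3 → (1, 0, 0, 0, 1/21)
  clear (1,3): R1 −= (12/5)R3 → (0, 1, 0, 0, 12/7)
  clear (2,3): R2 −= (1)R3 → (0, 0, 1, 0, 34/21)

M[3][4] = -19/21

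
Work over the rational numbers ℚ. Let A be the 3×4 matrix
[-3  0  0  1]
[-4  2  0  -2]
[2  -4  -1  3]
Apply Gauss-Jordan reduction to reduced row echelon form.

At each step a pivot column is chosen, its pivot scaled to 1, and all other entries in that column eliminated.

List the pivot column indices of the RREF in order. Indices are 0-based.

pivot columns: 0, 1, 2

[1] R0 /= -3  ⇒  (1, 0, 0, -1/3)
     R1 -= -4·R0  ⇒  (0, 2, 0, -10/3)
     R2 -= 2·R0  ⇒  (0, -4, -1, 11/3)
[2] R1 /= 2  ⇒  (0, 1, 0, -5/3)
     R2 -= -4·R1  ⇒  (0, 0, -1, -3)
[3] R2 /= -1  ⇒  (0, 0, 1, 3)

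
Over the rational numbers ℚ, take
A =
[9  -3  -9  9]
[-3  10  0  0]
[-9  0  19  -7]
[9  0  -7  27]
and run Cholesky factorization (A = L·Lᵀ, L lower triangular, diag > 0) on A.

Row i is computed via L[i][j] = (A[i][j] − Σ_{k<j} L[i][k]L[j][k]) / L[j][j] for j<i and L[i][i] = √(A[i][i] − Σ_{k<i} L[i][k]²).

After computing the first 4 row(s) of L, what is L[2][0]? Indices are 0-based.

Step 1: L[0][0] = √(9) = 3.
  L[1][0] = (-3) / L[0][0] = -1.
Step 2: L[1][1] = √(9) = 3.
  L[2][0] = (-9) / L[0][0] = -3.
  L[2][1] = (-3) / L[1][1] = -1.
Step 3: L[2][2] = √(9) = 3.
  L[3][0] = (9) / L[0][0] = 3.
  L[3][1] = (3) / L[1][1] = 1.
  L[3][2] = (3) / L[2][2] = 1.
Step 4: L[3][3] = √(16) = 4.

L[2][0] = -3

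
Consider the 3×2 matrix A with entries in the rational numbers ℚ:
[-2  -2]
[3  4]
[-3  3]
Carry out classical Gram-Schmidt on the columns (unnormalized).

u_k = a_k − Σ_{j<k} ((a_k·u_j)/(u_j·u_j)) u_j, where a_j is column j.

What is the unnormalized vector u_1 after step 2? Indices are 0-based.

u_1 = (-15/11, 67/22, 87/22)

Step 1: u_0 = a_0 = (-2, 3, -3).
Step 2: u_1 = a_1 − (7/22)·u_0 = (-15/11, 67/22, 87/22).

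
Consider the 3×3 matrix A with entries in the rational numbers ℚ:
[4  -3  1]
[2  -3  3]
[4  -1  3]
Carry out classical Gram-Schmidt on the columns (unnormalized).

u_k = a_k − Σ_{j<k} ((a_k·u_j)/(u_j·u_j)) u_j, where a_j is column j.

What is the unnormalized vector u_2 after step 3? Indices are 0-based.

Step 1: u_0 = a_0 = (4, 2, 4).
Step 2: u_1 = a_1 − (-11/18)·u_0 = (-5/9, -16/9, 13/9).
Step 3: u_2 = a_2 − (11/18)·u_0 − (-7/25)·u_1 = (-8/5, 32/25, 24/25).

u_2 = (-8/5, 32/25, 24/25)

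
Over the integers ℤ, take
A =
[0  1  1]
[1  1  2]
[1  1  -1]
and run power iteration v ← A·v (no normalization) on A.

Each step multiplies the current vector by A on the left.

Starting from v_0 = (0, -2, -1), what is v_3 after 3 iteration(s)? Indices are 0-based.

v_3 = (-15, -26, -8)

v_0 = (0, -2, -1).
v_1 = A·v_0 = (-3, -4, -1).
v_2 = A·v_1 = (-5, -9, -6).
v_3 = A·v_2 = (-15, -26, -8).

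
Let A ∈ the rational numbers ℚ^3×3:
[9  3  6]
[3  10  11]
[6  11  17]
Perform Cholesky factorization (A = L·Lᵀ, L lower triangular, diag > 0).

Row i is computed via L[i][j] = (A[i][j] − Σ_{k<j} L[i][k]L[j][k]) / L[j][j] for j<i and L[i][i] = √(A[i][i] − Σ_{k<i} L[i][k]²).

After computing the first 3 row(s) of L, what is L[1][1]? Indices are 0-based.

L[1][1] = 3

Step 1: L[0][0] = √(9) = 3.
  L[1][0] = (3) / L[0][0] = 1.
Step 2: L[1][1] = √(9) = 3.
  L[2][0] = (6) / L[0][0] = 2.
  L[2][1] = (9) / L[1][1] = 3.
Step 3: L[2][2] = √(4) = 2.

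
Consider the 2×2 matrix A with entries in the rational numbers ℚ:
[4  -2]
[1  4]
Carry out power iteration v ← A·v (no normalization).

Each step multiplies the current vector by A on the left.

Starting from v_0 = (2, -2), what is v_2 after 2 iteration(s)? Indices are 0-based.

v_0 = (2, -2).
v_1 = A·v_0 = (12, -6).
v_2 = A·v_1 = (60, -12).

v_2 = (60, -12)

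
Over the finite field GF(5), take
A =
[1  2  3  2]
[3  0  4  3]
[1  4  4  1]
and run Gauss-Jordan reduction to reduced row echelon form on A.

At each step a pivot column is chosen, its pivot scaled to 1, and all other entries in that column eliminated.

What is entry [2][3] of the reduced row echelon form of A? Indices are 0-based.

step 1: normalize row 0 (÷1) = (1, 2, 3, 2)
  row 1: subtract 3×row0 = (0, 4, 0, 2)
  row 2: subtract 1×row0 = (0, 2, 1, 4)
step 2: normalize row 1 (÷4) = (0, 1, 0, 3)
  row 0: subtract 2×row1 = (1, 0, 3, 1)
  row 2: subtract 2×row1 = (0, 0, 1, 3)
step 3: normalize row 2 (÷1) = (0, 0, 1, 3)
  row 0: subtract 3×row2 = (1, 0, 0, 2)

M[2][3] = 3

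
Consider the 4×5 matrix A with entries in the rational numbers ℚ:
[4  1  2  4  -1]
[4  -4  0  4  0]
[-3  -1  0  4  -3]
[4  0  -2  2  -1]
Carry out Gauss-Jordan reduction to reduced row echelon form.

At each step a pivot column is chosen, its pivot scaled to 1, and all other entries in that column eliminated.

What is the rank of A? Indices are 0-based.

pivot(0,0)=4: scale R0 → (1, 1/4, 1/2, 1, -1/4)
  clear (1,0): R1 −= (4)R0 → (0, -5, -2, 0, 1)
  clear (2,0): R2 −= (-3)R0 → (0, -1/4, 3/2, 7, -15/4)
  clear (3,0): R3 −= (4)R0 → (0, -1, -4, -2, 0)
pivot(1,1)=-5: scale R1 → (0, 1, 2/5, 0, -1/5)
  clear (0,1): R0 −= (1/4)R1 → (1, 0, 2/5, 1, -1/5)
  clear (2,1): R2 −= (-1/4)R1 → (0, 0, 8/5, 7, -19/5)
  clear (3,1): R3 −= (-1)R1 → (0, 0, -18/5, -2, -1/5)
pivot(2,2)=8/5: scale R2 → (0, 0, 1, 35/8, -19/8)
  clear (0,2): R0 −= (2/5)R2 → (1, 0, 0, -3/4, 3/4)
  clear (1,2): R1 −= (2/5)R2 → (0, 1, 0, -7/4, 3/4)
  clear (3,2): R3 −= (-18/5)R2 → (0, 0, 0, 55/4, -35/4)
pivot(3,3)=55/4: scale R3 → (0, 0, 0, 1, -7/11)
  clear (0,3): R0 −= (-3/4)R3 → (1, 0, 0, 0, 3/11)
  clear (1,3): R1 −= (-7/4)R3 → (0, 1, 0, 0, -4/11)
  clear (2,3): R2 −= (35/8)R3 → (0, 0, 1, 0, 9/22)

rank = 4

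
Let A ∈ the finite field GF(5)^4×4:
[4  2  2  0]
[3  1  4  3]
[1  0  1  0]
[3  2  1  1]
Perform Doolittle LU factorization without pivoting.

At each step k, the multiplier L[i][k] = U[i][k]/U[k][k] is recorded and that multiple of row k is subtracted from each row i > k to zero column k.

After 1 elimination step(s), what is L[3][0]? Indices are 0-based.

L[3][0] = 2

Step 1: pivot at (0,0) is 4.
  row1 ← row1 − (2)·row0  ⇒  L[1][0]=2, U row1=(0, 2, 0, 3)
  row2 ← row2 − (4)·row0  ⇒  L[2][0]=4, U row2=(0, 2, 3, 0)
  row3 ← row3 − (2)·row0  ⇒  L[3][0]=2, U row3=(0, 3, 2, 1)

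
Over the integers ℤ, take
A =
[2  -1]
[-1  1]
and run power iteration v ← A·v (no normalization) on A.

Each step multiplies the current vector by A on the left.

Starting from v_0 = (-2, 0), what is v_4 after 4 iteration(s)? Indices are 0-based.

v_4 = (-68, 42)

v_0 = (-2, 0).
v_1 = A·v_0 = (-4, 2).
v_2 = A·v_1 = (-10, 6).
v_3 = A·v_2 = (-26, 16).
v_4 = A·v_3 = (-68, 42).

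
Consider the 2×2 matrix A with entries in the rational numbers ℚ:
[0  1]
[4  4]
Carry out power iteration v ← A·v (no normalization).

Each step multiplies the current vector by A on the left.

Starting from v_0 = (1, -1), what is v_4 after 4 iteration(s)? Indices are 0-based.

v_4 = (-16, -80)

v_0 = (1, -1).
v_1 = A·v_0 = (-1, 0).
v_2 = A·v_1 = (0, -4).
v_3 = A·v_2 = (-4, -16).
v_4 = A·v_3 = (-16, -80).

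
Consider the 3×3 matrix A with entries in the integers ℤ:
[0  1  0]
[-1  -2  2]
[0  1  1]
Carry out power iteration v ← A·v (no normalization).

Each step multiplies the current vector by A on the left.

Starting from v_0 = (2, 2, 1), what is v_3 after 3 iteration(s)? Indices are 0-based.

v_0 = (2, 2, 1).
v_1 = A·v_0 = (2, -4, 3).
v_2 = A·v_1 = (-4, 12, -1).
v_3 = A·v_2 = (12, -22, 11).

v_3 = (12, -22, 11)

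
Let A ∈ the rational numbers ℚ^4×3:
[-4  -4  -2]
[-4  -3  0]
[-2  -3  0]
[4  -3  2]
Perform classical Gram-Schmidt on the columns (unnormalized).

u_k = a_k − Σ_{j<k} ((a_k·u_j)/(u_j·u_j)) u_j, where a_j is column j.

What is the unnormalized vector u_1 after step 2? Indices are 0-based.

Step 1: u_0 = a_0 = (-4, -4, -2, 4).
Step 2: u_1 = a_1 − (11/26)·u_0 = (-30/13, -17/13, -28/13, -61/13).

u_1 = (-30/13, -17/13, -28/13, -61/13)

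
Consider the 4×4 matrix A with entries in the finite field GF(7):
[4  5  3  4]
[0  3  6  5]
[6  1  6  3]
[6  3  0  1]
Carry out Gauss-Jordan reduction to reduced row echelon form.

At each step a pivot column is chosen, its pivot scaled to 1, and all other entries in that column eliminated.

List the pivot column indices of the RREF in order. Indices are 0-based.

pivot columns: 0, 1, 2, 3

step 1: normalize row 0 (÷4) = (1, 3, 6, 1)
  row 2: subtract 6×row0 = (0, 4, 5, 4)
  row 3: subtract 6×row0 = (0, 6, 6, 2)
step 2: normalize row 1 (÷3) = (0, 1, 2, 4)
  row 0: subtract 3×row1 = (1, 0, 0, 3)
  row 2: subtract 4×row1 = (0, 0, 4, 2)
  row 3: subtract 6×row1 = (0, 0, 1, 6)
step 3: normalize row 2 (÷4) = (0, 0, 1, 4)
  row 1: subtract 2×row2 = (0, 1, 0, 3)
  row 3: subtract 1×row2 = (0, 0, 0, 2)
step 4: normalize row 3 (÷2) = (0, 0, 0, 1)
  row 0: subtract 3×row3 = (1, 0, 0, 0)
  row 1: subtract 3×row3 = (0, 1, 0, 0)
  row 2: subtract 4×row3 = (0, 0, 1, 0)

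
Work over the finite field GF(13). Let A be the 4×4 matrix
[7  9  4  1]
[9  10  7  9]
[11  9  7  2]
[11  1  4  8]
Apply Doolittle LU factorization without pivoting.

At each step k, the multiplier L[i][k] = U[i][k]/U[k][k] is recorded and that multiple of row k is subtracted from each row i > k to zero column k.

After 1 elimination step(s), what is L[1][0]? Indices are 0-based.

L[1][0] = 5

Step 1: pivot at (0,0) is 7.
  row1 ← row1 − (5)·row0  ⇒  L[1][0]=5, U row1=(0, 4, 0, 4)
  row2 ← row2 − (9)·row0  ⇒  L[2][0]=9, U row2=(0, 6, 10, 6)
  row3 ← row3 − (9)·row0  ⇒  L[3][0]=9, U row3=(0, 11, 7, 12)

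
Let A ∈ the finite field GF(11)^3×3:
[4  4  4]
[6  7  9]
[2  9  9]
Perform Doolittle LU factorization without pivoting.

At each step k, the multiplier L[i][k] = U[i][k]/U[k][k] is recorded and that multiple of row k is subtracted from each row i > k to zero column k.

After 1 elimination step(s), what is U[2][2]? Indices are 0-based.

k=0: U[0][0]=4
  eliminate (1,0): mult=7, new row 1: (0, 1, 3); set L[1][0]=7
  eliminate (2,0): mult=6, new row 2: (0, 7, 7); set L[2][0]=6

U[2][2] = 7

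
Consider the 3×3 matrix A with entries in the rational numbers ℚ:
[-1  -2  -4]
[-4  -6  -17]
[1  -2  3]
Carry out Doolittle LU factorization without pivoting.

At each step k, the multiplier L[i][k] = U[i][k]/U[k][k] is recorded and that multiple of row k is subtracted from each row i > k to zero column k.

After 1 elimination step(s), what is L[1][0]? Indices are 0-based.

[col 0] pivot -1
  R1 -= 4*R0 → (0, 2, -1)  (L[1][0] := 4)
  R2 -= -1*R0 → (0, -4, -1)  (L[2][0] := -1)

L[1][0] = 4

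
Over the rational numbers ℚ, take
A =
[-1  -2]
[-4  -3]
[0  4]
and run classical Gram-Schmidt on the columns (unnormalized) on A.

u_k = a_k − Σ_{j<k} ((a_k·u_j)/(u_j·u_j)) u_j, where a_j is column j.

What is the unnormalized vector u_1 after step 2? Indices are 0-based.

Step 1: u_0 = a_0 = (-1, -4, 0).
Step 2: u_1 = a_1 − (14/17)·u_0 = (-20/17, 5/17, 4).

u_1 = (-20/17, 5/17, 4)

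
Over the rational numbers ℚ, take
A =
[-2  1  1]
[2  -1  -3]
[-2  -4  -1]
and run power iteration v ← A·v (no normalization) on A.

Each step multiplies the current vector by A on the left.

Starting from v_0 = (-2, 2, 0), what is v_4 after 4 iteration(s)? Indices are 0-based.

v_0 = (-2, 2, 0).
v_1 = A·v_0 = (6, -6, -4).
v_2 = A·v_1 = (-22, 30, 16).
v_3 = A·v_2 = (90, -122, -92).
v_4 = A·v_3 = (-394, 578, 400).

v_4 = (-394, 578, 400)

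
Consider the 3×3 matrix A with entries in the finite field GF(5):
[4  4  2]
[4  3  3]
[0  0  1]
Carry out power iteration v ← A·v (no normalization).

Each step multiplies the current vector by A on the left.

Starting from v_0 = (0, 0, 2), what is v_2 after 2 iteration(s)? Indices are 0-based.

v_0 = (0, 0, 2).
v_1 = A·v_0 = (4, 1, 2).
v_2 = A·v_1 = (4, 0, 2).

v_2 = (4, 0, 2)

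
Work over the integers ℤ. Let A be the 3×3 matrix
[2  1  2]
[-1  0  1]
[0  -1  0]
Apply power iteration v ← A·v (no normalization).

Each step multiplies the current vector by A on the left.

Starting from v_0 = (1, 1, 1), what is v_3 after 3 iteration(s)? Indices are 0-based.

v_3 = (10, -8, 6)

v_0 = (1, 1, 1).
v_1 = A·v_0 = (5, 0, -1).
v_2 = A·v_1 = (8, -6, 0).
v_3 = A·v_2 = (10, -8, 6).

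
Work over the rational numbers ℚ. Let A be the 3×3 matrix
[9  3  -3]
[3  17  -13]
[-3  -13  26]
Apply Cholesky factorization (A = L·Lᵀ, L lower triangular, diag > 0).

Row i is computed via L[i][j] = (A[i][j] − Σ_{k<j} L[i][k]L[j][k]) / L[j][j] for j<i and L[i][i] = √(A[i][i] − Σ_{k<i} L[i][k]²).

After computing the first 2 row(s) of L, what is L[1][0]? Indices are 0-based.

L[1][0] = 1

Step 1: L[0][0] = √(9) = 3.
  L[1][0] = (3) / L[0][0] = 1.
Step 2: L[1][1] = √(16) = 4.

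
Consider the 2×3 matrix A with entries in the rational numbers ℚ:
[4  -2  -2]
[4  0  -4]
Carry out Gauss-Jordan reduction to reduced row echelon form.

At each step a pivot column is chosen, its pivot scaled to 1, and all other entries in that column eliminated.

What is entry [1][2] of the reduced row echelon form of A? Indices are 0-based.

step 1: normalize row 0 (÷4) = (1, -1/2, -1/2)
  row 1: subtract 4×row0 = (0, 2, -2)
step 2: normalize row 1 (÷2) = (0, 1, -1)
  row 0: subtract -1/2×row1 = (1, 0, -1)

M[1][2] = -1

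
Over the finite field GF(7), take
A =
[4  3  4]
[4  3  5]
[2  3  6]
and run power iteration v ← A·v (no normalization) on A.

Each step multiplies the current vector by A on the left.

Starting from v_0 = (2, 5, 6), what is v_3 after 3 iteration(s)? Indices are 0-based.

v_3 = (5, 0, 2)

v_0 = (2, 5, 6).
v_1 = A·v_0 = (5, 4, 6).
v_2 = A·v_1 = (0, 6, 2).
v_3 = A·v_2 = (5, 0, 2).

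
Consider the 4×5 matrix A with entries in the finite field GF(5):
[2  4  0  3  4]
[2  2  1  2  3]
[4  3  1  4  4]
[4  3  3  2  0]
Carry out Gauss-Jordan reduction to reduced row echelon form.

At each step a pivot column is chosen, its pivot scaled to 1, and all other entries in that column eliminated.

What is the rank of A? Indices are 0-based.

pivot(0,0)=2: scale R0 → (1, 2, 0, 4, 2)
  clear (1,0): R1 −= (2)R0 → (0, 3, 1, 4, 4)
  clear (2,0): R2 −= (4)R0 → (0, 0, 1, 3, 1)
  clear (3,0): R3 −= (4)R0 → (0, 0, 3, 1, 2)
pivot(1,1)=3: scale R1 → (0, 1, 2, 3, 3)
  clear (0,1): R0 −= (2)R1 → (1, 0, 1, 3, 1)
pivot(2,2)=1: scale R2 → (0, 0, 1, 3, 1)
  clear (0,2): R0 −= (1)R2 → (1, 0, 0, 0, 0)
  clear (1,2): R1 −= (2)R2 → (0, 1, 0, 2, 1)
  clear (3,2): R3 −= (3)R2 → (0, 0, 0, 2, 4)
pivot(3,3)=2: scale R3 → (0, 0, 0, 1, 2)
  clear (1,3): R1 −= (2)R3 → (0, 1, 0, 0, 2)
  clear (2,3): R2 −= (3)R3 → (0, 0, 1, 0, 0)

rank = 4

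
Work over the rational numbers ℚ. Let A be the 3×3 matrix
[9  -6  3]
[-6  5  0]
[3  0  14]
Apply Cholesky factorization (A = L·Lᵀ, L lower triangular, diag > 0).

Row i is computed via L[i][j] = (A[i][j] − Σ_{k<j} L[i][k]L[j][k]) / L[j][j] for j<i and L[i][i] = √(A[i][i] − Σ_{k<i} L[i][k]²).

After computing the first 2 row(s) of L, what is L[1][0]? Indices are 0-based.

Step 1: L[0][0] = √(9) = 3.
  L[1][0] = (-6) / L[0][0] = -2.
Step 2: L[1][1] = √(1) = 1.

L[1][0] = -2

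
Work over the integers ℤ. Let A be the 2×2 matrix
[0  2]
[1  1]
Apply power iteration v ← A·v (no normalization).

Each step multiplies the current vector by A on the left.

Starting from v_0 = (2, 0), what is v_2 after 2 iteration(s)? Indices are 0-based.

v_0 = (2, 0).
v_1 = A·v_0 = (0, 2).
v_2 = A·v_1 = (4, 2).

v_2 = (4, 2)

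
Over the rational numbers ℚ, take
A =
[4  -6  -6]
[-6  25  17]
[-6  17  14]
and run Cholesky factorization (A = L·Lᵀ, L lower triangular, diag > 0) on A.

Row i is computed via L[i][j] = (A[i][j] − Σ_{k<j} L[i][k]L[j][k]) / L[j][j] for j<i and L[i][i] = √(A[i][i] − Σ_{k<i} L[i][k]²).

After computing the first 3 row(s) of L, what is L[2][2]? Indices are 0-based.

L[2][2] = 1

Step 1: L[0][0] = √(4) = 2.
  L[1][0] = (-6) / L[0][0] = -3.
Step 2: L[1][1] = √(16) = 4.
  L[2][0] = (-6) / L[0][0] = -3.
  L[2][1] = (8) / L[1][1] = 2.
Step 3: L[2][2] = √(1) = 1.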